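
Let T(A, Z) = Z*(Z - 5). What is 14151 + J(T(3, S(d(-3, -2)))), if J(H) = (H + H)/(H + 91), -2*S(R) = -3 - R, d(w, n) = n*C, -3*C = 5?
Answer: 43400699/3067 ≈ 14151.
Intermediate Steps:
C = -5/3 (C = -⅓*5 = -5/3 ≈ -1.6667)
d(w, n) = -5*n/3 (d(w, n) = n*(-5/3) = -5*n/3)
S(R) = 3/2 + R/2 (S(R) = -(-3 - R)/2 = 3/2 + R/2)
T(A, Z) = Z*(-5 + Z)
J(H) = 2*H/(91 + H) (J(H) = (2*H)/(91 + H) = 2*H/(91 + H))
14151 + J(T(3, S(d(-3, -2)))) = 14151 + 2*((3/2 + (-5/3*(-2))/2)*(-5 + (3/2 + (-5/3*(-2))/2)))/(91 + (3/2 + (-5/3*(-2))/2)*(-5 + (3/2 + (-5/3*(-2))/2))) = 14151 + 2*((3/2 + (½)*(10/3))*(-5 + (3/2 + (½)*(10/3))))/(91 + (3/2 + (½)*(10/3))*(-5 + (3/2 + (½)*(10/3)))) = 14151 + 2*((3/2 + 5/3)*(-5 + (3/2 + 5/3)))/(91 + (3/2 + 5/3)*(-5 + (3/2 + 5/3))) = 14151 + 2*(19*(-5 + 19/6)/6)/(91 + 19*(-5 + 19/6)/6) = 14151 + 2*((19/6)*(-11/6))/(91 + (19/6)*(-11/6)) = 14151 + 2*(-209/36)/(91 - 209/36) = 14151 + 2*(-209/36)/(3067/36) = 14151 + 2*(-209/36)*(36/3067) = 14151 - 418/3067 = 43400699/3067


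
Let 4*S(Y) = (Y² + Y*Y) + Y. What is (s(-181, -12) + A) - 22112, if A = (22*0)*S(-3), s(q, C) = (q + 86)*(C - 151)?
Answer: -6627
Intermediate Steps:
s(q, C) = (-151 + C)*(86 + q) (s(q, C) = (86 + q)*(-151 + C) = (-151 + C)*(86 + q))
S(Y) = Y²/2 + Y/4 (S(Y) = ((Y² + Y*Y) + Y)/4 = ((Y² + Y²) + Y)/4 = (2*Y² + Y)/4 = (Y + 2*Y²)/4 = Y²/2 + Y/4)
A = 0 (A = (22*0)*((¼)*(-3)*(1 + 2*(-3))) = 0*((¼)*(-3)*(1 - 6)) = 0*((¼)*(-3)*(-5)) = 0*(15/4) = 0)
(s(-181, -12) + A) - 22112 = ((-12986 - 151*(-181) + 86*(-12) - 12*(-181)) + 0) - 22112 = ((-12986 + 27331 - 1032 + 2172) + 0) - 22112 = (15485 + 0) - 22112 = 15485 - 22112 = -6627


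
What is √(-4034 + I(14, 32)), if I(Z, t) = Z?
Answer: 2*I*√1005 ≈ 63.403*I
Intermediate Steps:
√(-4034 + I(14, 32)) = √(-4034 + 14) = √(-4020) = 2*I*√1005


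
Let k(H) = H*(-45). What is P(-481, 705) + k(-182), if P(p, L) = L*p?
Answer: -330915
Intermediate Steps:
k(H) = -45*H
P(-481, 705) + k(-182) = 705*(-481) - 45*(-182) = -339105 + 8190 = -330915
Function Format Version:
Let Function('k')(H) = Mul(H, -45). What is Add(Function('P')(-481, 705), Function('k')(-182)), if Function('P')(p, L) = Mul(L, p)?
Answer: -330915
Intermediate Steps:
Function('k')(H) = Mul(-45, H)
Add(Function('P')(-481, 705), Function('k')(-182)) = Add(Mul(705, -481), Mul(-45, -182)) = Add(-339105, 8190) = -330915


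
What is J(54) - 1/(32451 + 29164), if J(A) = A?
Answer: 3327209/61615 ≈ 54.000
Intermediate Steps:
J(54) - 1/(32451 + 29164) = 54 - 1/(32451 + 29164) = 54 - 1/61615 = 3327209/61615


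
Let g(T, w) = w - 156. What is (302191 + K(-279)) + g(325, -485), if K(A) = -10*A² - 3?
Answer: -476863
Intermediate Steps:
g(T, w) = -156 + w
K(A) = -3 - 10*A²
(302191 + K(-279)) + g(325, -485) = (302191 + (-3 - 10*(-279)²)) + (-156 - 485) = (302191 + (-3 - 10*77841)) - 641 = (302191 + (-3 - 778410)) - 641 = (302191 - 778413) - 641 = -476222 - 641 = -476863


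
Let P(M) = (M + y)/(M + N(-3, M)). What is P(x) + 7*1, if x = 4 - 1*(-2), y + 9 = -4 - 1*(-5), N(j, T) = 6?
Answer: 41/6 ≈ 6.8333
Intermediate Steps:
y = -8 (y = -9 + (-4 - 1*(-5)) = -9 + (-4 + 5) = -9 + 1 = -8)
x = 6 (x = 4 + 2 = 6)
P(M) = (-8 + M)/(6 + M) (P(M) = (M - 8)/(M + 6) = (-8 + M)/(6 + M))
P(x) + 7*1 = (-8 + 6)/(6 + 6) + 7*1 = -2/12 + 7 = (1/12)*(-2) + 7 = -⅙ + 7 = 41/6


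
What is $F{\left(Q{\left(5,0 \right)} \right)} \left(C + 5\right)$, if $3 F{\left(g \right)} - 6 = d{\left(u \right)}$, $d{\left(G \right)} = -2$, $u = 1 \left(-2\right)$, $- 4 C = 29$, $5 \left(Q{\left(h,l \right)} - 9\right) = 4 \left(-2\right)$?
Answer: $-3$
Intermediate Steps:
$Q{\left(h,l \right)} = \frac{37}{5}$ ($Q{\left(h,l \right)} = 9 + \frac{4 \left(-2\right)}{5} = 9 + \frac{1}{5} \left(-8\right) = 9 - \frac{8}{5} = \frac{37}{5}$)
$C = - \frac{29}{4}$ ($C = \left(- \frac{1}{4}\right) 29 = - \frac{29}{4} \approx -7.25$)
$u = -2$
$F{\left(g \right)} = \frac{4}{3}$ ($F{\left(g \right)} = 2 + \frac{1}{3} \left(-2\right) = 2 - \frac{2}{3} = \frac{4}{3}$)
$F{\left(Q{\left(5,0 \right)} \right)} \left(C + 5\right) = \frac{4 \left(- \frac{29}{4} + 5\right)}{3} = \frac{4}{3} \left(- \frac{9}{4}\right) = -3$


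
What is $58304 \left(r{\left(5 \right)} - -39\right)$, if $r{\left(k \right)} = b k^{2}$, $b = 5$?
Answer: $9561856$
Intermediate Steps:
$r{\left(k \right)} = 5 k^{2}$
$58304 \left(r{\left(5 \right)} - -39\right) = 58304 \left(5 \cdot 5^{2} - -39\right) = 58304 \left(5 \cdot 25 + 39\right) = 58304 \left(125 + 39\right) = 58304 \cdot 164 = 9561856$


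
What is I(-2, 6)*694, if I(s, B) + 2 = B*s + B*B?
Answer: 15268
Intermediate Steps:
I(s, B) = -2 + B**2 + B*s (I(s, B) = -2 + (B*s + B*B) = -2 + (B*s + B**2) = -2 + (B**2 + B*s) = -2 + B**2 + B*s)
I(-2, 6)*694 = (-2 + 6**2 + 6*(-2))*694 = (-2 + 36 - 12)*694 = 22*694 = 15268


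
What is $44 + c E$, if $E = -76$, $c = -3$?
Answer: $272$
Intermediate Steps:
$44 + c E = 44 - -228 = 44 + 228 = 272$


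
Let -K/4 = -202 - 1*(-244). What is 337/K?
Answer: -337/168 ≈ -2.0060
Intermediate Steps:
K = -168 (K = -4*(-202 - 1*(-244)) = -4*(-202 + 244) = -4*42 = -168)
337/K = 337/(-168) = 337*(-1/168) = -337/168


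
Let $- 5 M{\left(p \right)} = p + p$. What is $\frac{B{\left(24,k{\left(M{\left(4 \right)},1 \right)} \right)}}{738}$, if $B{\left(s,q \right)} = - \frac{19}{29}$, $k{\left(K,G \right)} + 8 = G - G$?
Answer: $- \frac{19}{21402} \approx -0.00088777$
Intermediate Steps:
$M{\left(p \right)} = - \frac{2 p}{5}$ ($M{\left(p \right)} = - \frac{p + p}{5} = - \frac{2 p}{5}$)
$k{\left(K,G \right)} = -8$ ($k{\left(K,G \right)} = -8 + \left(G - G\right) = -8 + 0 = -8$)
$B{\left(s,q \right)} = - \frac{19}{29}$ ($B{\left(s,q \right)} = \left(-19\right) \frac{1}{29} = - \frac{19}{29}$)
$\frac{B{\left(24,k{\left(M{\left(4 \right)},1 \right)} \right)}}{738} = - \frac{19}{29 \cdot 738} = \left(- \frac{19}{29}\right) \frac{1}{738} = - \frac{19}{21402}$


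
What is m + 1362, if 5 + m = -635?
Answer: 722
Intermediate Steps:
m = -640 (m = -5 - 635 = -640)
m + 1362 = -640 + 1362 = 722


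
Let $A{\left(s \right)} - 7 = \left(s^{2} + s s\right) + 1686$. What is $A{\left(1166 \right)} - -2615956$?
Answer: $5336761$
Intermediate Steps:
$A{\left(s \right)} = 1693 + 2 s^{2}$ ($A{\left(s \right)} = 7 + \left(\left(s^{2} + s s\right) + 1686\right) = 7 + \left(\left(s^{2} + s^{2}\right) + 1686\right) = 7 + \left(2 s^{2} + 1686\right) = 7 + \left(1686 + 2 s^{2}\right) = 1693 + 2 s^{2}$)
$A{\left(1166 \right)} - -2615956 = \left(1693 + 2 \cdot 1166^{2}\right) - -2615956 = \left(1693 + 2 \cdot 1359556\right) + 2615956 = \left(1693 + 2719112\right) + 2615956 = 2720805 + 2615956 = 5336761$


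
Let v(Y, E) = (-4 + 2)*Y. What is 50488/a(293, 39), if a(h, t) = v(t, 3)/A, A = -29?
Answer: 732076/39 ≈ 18771.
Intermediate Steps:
v(Y, E) = -2*Y
a(h, t) = 2*t/29 (a(h, t) = -2*t/(-29) = -2*t*(-1/29) = 2*t/29)
50488/a(293, 39) = 50488/(((2/29)*39)) = 50488/(78/29) = 50488*(29/78) = 732076/39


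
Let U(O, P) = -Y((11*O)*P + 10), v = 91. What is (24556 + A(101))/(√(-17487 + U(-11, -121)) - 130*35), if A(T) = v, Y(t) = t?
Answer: -56071925/10367319 - 24647*I*√32138/20734638 ≈ -5.4085 - 0.2131*I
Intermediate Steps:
U(O, P) = -10 - 11*O*P (U(O, P) = -((11*O)*P + 10) = -(11*O*P + 10) = -(10 + 11*O*P) = -10 - 11*O*P)
A(T) = 91
(24556 + A(101))/(√(-17487 + U(-11, -121)) - 130*35) = (24556 + 91)/(√(-17487 + (-10 - 11*(-11)*(-121))) - 130*35) = 24647/(√(-17487 + (-10 - 14641)) - 4550) = 24647/(√(-17487 - 14651) - 4550) = 24647/(√(-32138) - 4550) = 24647/(I*√32138 - 4550) = 24647/(-4550 + I*√32138)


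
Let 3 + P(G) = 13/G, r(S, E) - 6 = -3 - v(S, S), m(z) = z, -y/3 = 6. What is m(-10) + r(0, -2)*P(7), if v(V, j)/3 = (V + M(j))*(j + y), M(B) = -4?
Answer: 1634/7 ≈ 233.43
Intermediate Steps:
y = -18 (y = -3*6 = -18)
v(V, j) = 3*(-18 + j)*(-4 + V) (v(V, j) = 3*((V - 4)*(j - 18)) = 3*((-4 + V)*(-18 + j)) = 3*((-18 + j)*(-4 + V)) = 3*(-18 + j)*(-4 + V))
r(S, E) = -213 - 3*S² + 66*S (r(S, E) = 6 + (-3 - (216 - 54*S - 12*S + 3*S*S)) = 6 + (-3 - (216 - 54*S - 12*S + 3*S²)) = 6 + (-3 - (216 - 66*S + 3*S²)) = 6 + (-3 + (-216 - 3*S² + 66*S)) = 6 + (-219 - 3*S² + 66*S) = -213 - 3*S² + 66*S)
P(G) = -3 + 13/G
m(-10) + r(0, -2)*P(7) = -10 + (-213 - 3*0² + 66*0)*(-3 + 13/7) = -10 + (-213 - 3*0 + 0)*(-3 + 13*(⅐)) = -10 + (-213 + 0 + 0)*(-3 + 13/7) = -10 - 213*(-8/7) = -10 + 1704/7 = 1634/7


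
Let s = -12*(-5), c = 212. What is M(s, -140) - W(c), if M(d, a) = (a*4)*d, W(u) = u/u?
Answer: -33601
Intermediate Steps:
W(u) = 1
s = 60
M(d, a) = 4*a*d (M(d, a) = (4*a)*d = 4*a*d)
M(s, -140) - W(c) = 4*(-140)*60 - 1*1 = -33600 - 1 = -33601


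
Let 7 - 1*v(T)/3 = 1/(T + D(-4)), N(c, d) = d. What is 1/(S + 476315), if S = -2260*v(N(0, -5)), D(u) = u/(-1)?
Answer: 1/422075 ≈ 2.3692e-6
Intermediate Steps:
D(u) = -u (D(u) = u*(-1) = -u)
v(T) = 21 - 3/(4 + T) (v(T) = 21 - 3/(T - 1*(-4)) = 21 - 3/(T + 4) = 21 - 3/(4 + T))
S = -54240 (S = -6780*(27 + 7*(-5))/(4 - 5) = -6780*(27 - 35)/(-1) = -6780*(-1)*(-8) = -2260*24 = -54240)
1/(S + 476315) = 1/(-54240 + 476315) = 1/422075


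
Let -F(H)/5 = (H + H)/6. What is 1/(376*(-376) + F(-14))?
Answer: -3/424058 ≈ -7.0745e-6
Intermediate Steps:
F(H) = -5*H/3 (F(H) = -5*(H + H)/6 = -5*2*H/6 = -5*H/3)
1/(376*(-376) + F(-14)) = 1/(376*(-376) - 5/3*(-14)) = 1/(-141376 + 70/3) = 1/(-424058/3) = -3/424058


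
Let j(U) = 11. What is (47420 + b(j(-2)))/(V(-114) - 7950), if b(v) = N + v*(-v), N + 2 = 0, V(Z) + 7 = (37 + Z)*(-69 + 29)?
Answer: -47297/4877 ≈ -9.6980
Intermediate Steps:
V(Z) = -1487 - 40*Z (V(Z) = -7 + (37 + Z)*(-69 + 29) = -7 + (37 + Z)*(-40) = -7 + (-1480 - 40*Z) = -1487 - 40*Z)
N = -2 (N = -2 + 0 = -2)
b(v) = -2 - v**2 (b(v) = -2 + v*(-v) = -2 - v**2)
(47420 + b(j(-2)))/(V(-114) - 7950) = (47420 + (-2 - 1*11**2))/((-1487 - 40*(-114)) - 7950) = (47420 + (-2 - 1*121))/((-1487 + 4560) - 7950) = (47420 + (-2 - 121))/(3073 - 7950) = (47420 - 123)/(-4877) = 47297*(-1/4877) = -47297/4877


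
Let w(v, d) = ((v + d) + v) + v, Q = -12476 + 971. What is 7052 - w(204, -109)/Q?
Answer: 81133763/11505 ≈ 7052.0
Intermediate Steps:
Q = -11505
w(v, d) = d + 3*v (w(v, d) = ((d + v) + v) + v = (d + 2*v) + v = d + 3*v)
7052 - w(204, -109)/Q = 7052 - (-109 + 3*204)/(-11505) = 7052 - (-109 + 612)*(-1)/11505 = 7052 - 503*(-1)/11505 = 7052 - 1*(-503/11505) = 7052 + 503/11505 = 81133763/11505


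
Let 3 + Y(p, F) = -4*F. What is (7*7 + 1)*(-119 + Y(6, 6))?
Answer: -7300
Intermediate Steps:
Y(p, F) = -3 - 4*F
(7*7 + 1)*(-119 + Y(6, 6)) = (7*7 + 1)*(-119 + (-3 - 4*6)) = (49 + 1)*(-119 + (-3 - 24)) = 50*(-119 - 27) = 50*(-146) = -7300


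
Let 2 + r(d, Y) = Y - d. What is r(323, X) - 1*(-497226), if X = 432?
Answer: 497333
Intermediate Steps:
r(d, Y) = -2 + Y - d (r(d, Y) = -2 + (Y - d) = -2 + Y - d)
r(323, X) - 1*(-497226) = (-2 + 432 - 1*323) - 1*(-497226) = (-2 + 432 - 323) + 497226 = 107 + 497226 = 497333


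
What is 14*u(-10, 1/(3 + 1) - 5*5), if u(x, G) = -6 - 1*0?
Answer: -84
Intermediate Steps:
u(x, G) = -6 (u(x, G) = -6 + 0 = -6)
14*u(-10, 1/(3 + 1) - 5*5) = 14*(-6) = -84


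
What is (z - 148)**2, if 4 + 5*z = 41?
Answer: 494209/25 ≈ 19768.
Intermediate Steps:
z = 37/5 (z = -4/5 + (1/5)*41 = -4/5 + 41/5 = 37/5 ≈ 7.4000)
(z - 148)**2 = (37/5 - 148)**2 = (-703/5)**2 = 494209/25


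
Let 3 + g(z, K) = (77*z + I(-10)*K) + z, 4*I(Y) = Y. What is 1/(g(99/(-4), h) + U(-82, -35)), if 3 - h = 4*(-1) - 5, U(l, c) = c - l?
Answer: -2/3833 ≈ -0.00052178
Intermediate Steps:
I(Y) = Y/4
h = 12 (h = 3 - (4*(-1) - 5) = 3 - (-4 - 5) = 3 - 1*(-9) = 3 + 9 = 12)
g(z, K) = -3 + 78*z - 5*K/2 (g(z, K) = -3 + ((77*z + ((¼)*(-10))*K) + z) = -3 + ((77*z - 5*K/2) + z) = -3 + (78*z - 5*K/2) = -3 + 78*z - 5*K/2)
1/(g(99/(-4), h) + U(-82, -35)) = 1/((-3 + 78*(99/(-4)) - 5/2*12) + (-35 - 1*(-82))) = 1/((-3 + 78*(99*(-¼)) - 30) + (-35 + 82)) = 1/((-3 + 78*(-99/4) - 30) + 47) = 1/((-3 - 3861/2 - 30) + 47) = 1/(-3927/2 + 47) = 1/(-3833/2) = -2/3833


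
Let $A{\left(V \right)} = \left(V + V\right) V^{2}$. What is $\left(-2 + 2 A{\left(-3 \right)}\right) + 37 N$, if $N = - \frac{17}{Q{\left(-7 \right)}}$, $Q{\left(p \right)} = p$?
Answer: $- \frac{141}{7} \approx -20.143$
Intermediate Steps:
$A{\left(V \right)} = 2 V^{3}$ ($A{\left(V \right)} = 2 V V^{2} = 2 V^{3}$)
$N = \frac{17}{7}$ ($N = - \frac{17}{-7} = \left(-17\right) \left(- \frac{1}{7}\right) = \frac{17}{7} \approx 2.4286$)
$\left(-2 + 2 A{\left(-3 \right)}\right) + 37 N = \left(-2 + 2 \cdot 2 \left(-3\right)^{3}\right) + 37 \cdot \frac{17}{7} = \left(-2 + 2 \cdot 2 \left(-27\right)\right) + \frac{629}{7} = \left(-2 + 2 \left(-54\right)\right) + \frac{629}{7} = \left(-2 - 108\right) + \frac{629}{7} = -110 + \frac{629}{7} = - \frac{141}{7}$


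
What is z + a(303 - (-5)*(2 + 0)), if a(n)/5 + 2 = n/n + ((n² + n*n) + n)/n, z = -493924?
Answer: -490794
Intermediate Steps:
a(n) = -5 + 5*(n + 2*n²)/n (a(n) = -10 + 5*(n/n + ((n² + n*n) + n)/n) = -10 + 5*(1 + ((n² + n²) + n)/n) = -10 + 5*(1 + (2*n² + n)/n) = -10 + 5*(1 + (n + 2*n²)/n) = -10 + (5 + 5*(n + 2*n²)/n) = -5 + 5*(n + 2*n²)/n)
z + a(303 - (-5)*(2 + 0)) = -493924 + 10*(303 - (-5)*(2 + 0)) = -493924 + 10*(303 - (-5)*2) = -493924 + 10*(303 - 1*(-10)) = -493924 + 10*(303 + 10) = -493924 + 10*313 = -493924 + 3130 = -490794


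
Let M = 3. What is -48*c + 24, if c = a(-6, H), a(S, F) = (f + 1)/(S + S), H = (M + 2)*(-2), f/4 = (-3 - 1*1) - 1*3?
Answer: -84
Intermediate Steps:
f = -28 (f = 4*((-3 - 1*1) - 1*3) = 4*((-3 - 1) - 3) = 4*(-4 - 3) = 4*(-7) = -28)
H = -10 (H = (3 + 2)*(-2) = 5*(-2) = -10)
a(S, F) = -27/(2*S) (a(S, F) = (-28 + 1)/(S + S) = -27*1/(2*S) = -27/(2*S))
c = 9/4 (c = -27/2/(-6) = -27/2*(-⅙) = 9/4 ≈ 2.2500)
-48*c + 24 = -48*9/4 + 24 = -108 + 24 = -84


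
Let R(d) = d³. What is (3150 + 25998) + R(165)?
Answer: 4521273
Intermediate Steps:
(3150 + 25998) + R(165) = (3150 + 25998) + 165³ = 29148 + 4492125 = 4521273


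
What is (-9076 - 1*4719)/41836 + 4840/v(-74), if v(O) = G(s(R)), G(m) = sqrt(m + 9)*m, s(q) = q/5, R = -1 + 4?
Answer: -13795/41836 + 6050*sqrt(15)/9 ≈ 2603.2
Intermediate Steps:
R = 3
s(q) = q/5 (s(q) = q*(1/5) = q/5)
G(m) = m*sqrt(9 + m) (G(m) = sqrt(9 + m)*m = m*sqrt(9 + m))
v(O) = 12*sqrt(15)/25 (v(O) = ((1/5)*3)*sqrt(9 + (1/5)*3) = 3*sqrt(9 + 3/5)/5 = 3*sqrt(48/5)/5 = 3*(4*sqrt(15)/5)/5 = 12*sqrt(15)/25)
(-9076 - 1*4719)/41836 + 4840/v(-74) = (-9076 - 1*4719)/41836 + 4840/((12*sqrt(15)/25)) = (-9076 - 4719)*(1/41836) + 4840*(5*sqrt(15)/36) = -13795*1/41836 + 6050*sqrt(15)/9 = -13795/41836 + 6050*sqrt(15)/9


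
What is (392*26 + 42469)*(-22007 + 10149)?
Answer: -624454138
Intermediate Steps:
(392*26 + 42469)*(-22007 + 10149) = (10192 + 42469)*(-11858) = 52661*(-11858) = -624454138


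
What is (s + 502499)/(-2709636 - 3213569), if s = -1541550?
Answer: 1039051/5923205 ≈ 0.17542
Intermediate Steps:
(s + 502499)/(-2709636 - 3213569) = (-1541550 + 502499)/(-2709636 - 3213569) = -1039051/(-5923205) = -1039051*(-1/5923205) = 1039051/5923205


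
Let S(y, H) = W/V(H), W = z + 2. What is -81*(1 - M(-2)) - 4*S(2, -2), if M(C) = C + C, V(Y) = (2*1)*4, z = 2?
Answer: -407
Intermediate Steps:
V(Y) = 8 (V(Y) = 2*4 = 8)
W = 4 (W = 2 + 2 = 4)
M(C) = 2*C
S(y, H) = ½ (S(y, H) = 4/8 = 4*(⅛) = ½)
-81*(1 - M(-2)) - 4*S(2, -2) = -81*(1 - 2*(-2)) - 4*½ = -81*(1 - 1*(-4)) - 2 = -81*(1 + 4) - 2 = -81*5 - 2 = -405 - 2 = -407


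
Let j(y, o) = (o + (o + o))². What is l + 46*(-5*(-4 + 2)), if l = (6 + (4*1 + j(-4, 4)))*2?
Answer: 768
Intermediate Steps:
j(y, o) = 9*o² (j(y, o) = (o + 2*o)² = (3*o)² = 9*o²)
l = 308 (l = (6 + (4*1 + 9*4²))*2 = (6 + (4 + 9*16))*2 = (6 + (4 + 144))*2 = (6 + 148)*2 = 154*2 = 308)
l + 46*(-5*(-4 + 2)) = 308 + 46*(-5*(-4 + 2)) = 308 + 46*(-5*(-2)) = 308 + 46*10 = 308 + 460 = 768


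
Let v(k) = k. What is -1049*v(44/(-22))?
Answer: 2098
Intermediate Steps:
-1049*v(44/(-22)) = -46156/(-22) = -46156*(-1)/22 = -1049*(-2) = 2098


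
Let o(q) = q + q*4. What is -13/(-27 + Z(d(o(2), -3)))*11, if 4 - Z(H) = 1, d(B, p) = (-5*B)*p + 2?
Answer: 143/24 ≈ 5.9583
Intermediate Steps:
o(q) = 5*q (o(q) = q + 4*q = 5*q)
d(B, p) = 2 - 5*B*p (d(B, p) = -5*B*p + 2 = 2 - 5*B*p)
Z(H) = 3 (Z(H) = 4 - 1*1 = 4 - 1 = 3)
-13/(-27 + Z(d(o(2), -3)))*11 = -13/(-27 + 3)*11 = -13/(-24)*11 = -13*(-1/24)*11 = (13/24)*11 = 143/24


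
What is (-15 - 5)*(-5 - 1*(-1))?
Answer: 80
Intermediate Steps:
(-15 - 5)*(-5 - 1*(-1)) = -20*(-5 + 1) = -20*(-4) = 80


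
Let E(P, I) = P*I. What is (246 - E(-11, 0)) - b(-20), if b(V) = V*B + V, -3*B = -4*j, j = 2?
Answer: 958/3 ≈ 319.33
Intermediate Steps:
B = 8/3 (B = -(-4)*2/3 = -⅓*(-8) = 8/3 ≈ 2.6667)
E(P, I) = I*P
b(V) = 11*V/3 (b(V) = V*(8/3) + V = 8*V/3 + V = 11*V/3)
(246 - E(-11, 0)) - b(-20) = (246 - 0*(-11)) - 11*(-20)/3 = (246 - 1*0) - 1*(-220/3) = (246 + 0) + 220/3 = 246 + 220/3 = 958/3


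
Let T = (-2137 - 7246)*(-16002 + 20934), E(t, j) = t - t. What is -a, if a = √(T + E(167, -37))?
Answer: -6*I*√1285471 ≈ -6802.7*I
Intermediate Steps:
E(t, j) = 0
T = -46276956 (T = -9383*4932 = -46276956)
a = 6*I*√1285471 (a = √(-46276956 + 0) = √(-46276956) = 6*I*√1285471 ≈ 6802.7*I)
-a = -6*I*√1285471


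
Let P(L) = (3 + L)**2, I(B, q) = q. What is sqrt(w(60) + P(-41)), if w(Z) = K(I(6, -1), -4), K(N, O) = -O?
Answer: 2*sqrt(362) ≈ 38.053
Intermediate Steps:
w(Z) = 4 (w(Z) = -1*(-4) = 4)
sqrt(w(60) + P(-41)) = sqrt(4 + (3 - 41)**2) = sqrt(4 + (-38)**2) = sqrt(4 + 1444) = sqrt(1448) = 2*sqrt(362)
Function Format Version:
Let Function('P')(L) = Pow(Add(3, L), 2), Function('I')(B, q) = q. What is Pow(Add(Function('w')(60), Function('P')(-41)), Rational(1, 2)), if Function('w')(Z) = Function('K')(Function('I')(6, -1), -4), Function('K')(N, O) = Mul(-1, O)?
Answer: Mul(2, Pow(362, Rational(1, 2))) ≈ 38.053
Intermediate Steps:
Function('w')(Z) = 4 (Function('w')(Z) = Mul(-1, -4) = 4)
Pow(Add(Function('w')(60), Function('P')(-41)), Rational(1, 2)) = Pow(Add(4, Pow(Add(3, -41), 2)), Rational(1, 2)) = Pow(Add(4, Pow(-38, 2)), Rational(1, 2)) = Pow(Add(4, 1444), Rational(1, 2)) = Pow(1448, Rational(1, 2)) = Mul(2, Pow(362, Rational(1, 2)))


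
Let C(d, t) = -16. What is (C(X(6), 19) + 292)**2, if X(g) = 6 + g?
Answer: 76176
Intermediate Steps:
(C(X(6), 19) + 292)**2 = (-16 + 292)**2 = 276**2 = 76176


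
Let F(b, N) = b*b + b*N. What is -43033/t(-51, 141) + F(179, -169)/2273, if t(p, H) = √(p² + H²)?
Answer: 1790/2273 - 43033*√2498/7494 ≈ -286.21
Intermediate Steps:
t(p, H) = √(H² + p²)
F(b, N) = b² + N*b
-43033/t(-51, 141) + F(179, -169)/2273 = -43033/√(141² + (-51)²) + (179*(-169 + 179))/2273 = -43033/√(19881 + 2601) + (179*10)*(1/2273) = -43033*√2498/7494 + 1790*(1/2273) = -43033*√2498/7494 + 1790/2273 = 1790/2273 - 43033*√2498/7494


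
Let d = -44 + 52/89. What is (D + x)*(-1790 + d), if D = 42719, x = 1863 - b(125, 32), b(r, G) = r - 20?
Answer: -7257489998/89 ≈ -8.1545e+7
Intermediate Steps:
b(r, G) = -20 + r
x = 1758 (x = 1863 - (-20 + 125) = 1863 - 1*105 = 1863 - 105 = 1758)
d = -3864/89 (d = -44 + 52*(1/89) = -44 + 52/89 = -3864/89 ≈ -43.416)
(D + x)*(-1790 + d) = (42719 + 1758)*(-1790 - 3864/89) = 44477*(-163174/89) = -7257489998/89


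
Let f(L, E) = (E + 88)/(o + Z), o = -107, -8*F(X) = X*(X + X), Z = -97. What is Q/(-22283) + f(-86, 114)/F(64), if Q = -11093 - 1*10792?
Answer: 2288095063/2327414784 ≈ 0.98311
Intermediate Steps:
F(X) = -X²/4 (F(X) = -X*(X + X)/8 = -X*2*X/8 = -X²/4)
f(L, E) = -22/51 - E/204 (f(L, E) = (E + 88)/(-107 - 97) = (88 + E)/(-204) = (88 + E)*(-1/204) = -22/51 - E/204)
Q = -21885 (Q = -11093 - 10792 = -21885)
Q/(-22283) + f(-86, 114)/F(64) = -21885/(-22283) + (-22/51 - 1/204*114)/((-¼*64²)) = -21885*(-1/22283) + (-22/51 - 19/34)/((-¼*4096)) = 21885/22283 - 101/102/(-1024) = 21885/22283 - 101/102*(-1/1024) = 21885/22283 + 101/104448 = 2288095063/2327414784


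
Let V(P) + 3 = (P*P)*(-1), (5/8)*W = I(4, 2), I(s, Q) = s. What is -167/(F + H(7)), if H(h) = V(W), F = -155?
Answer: 4175/4974 ≈ 0.83937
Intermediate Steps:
W = 32/5 (W = (8/5)*4 = 32/5 ≈ 6.4000)
V(P) = -3 - P² (V(P) = -3 + (P*P)*(-1) = -3 + P²*(-1) = -3 - P²)
H(h) = -1099/25 (H(h) = -3 - (32/5)² = -3 - 1*1024/25 = -3 - 1024/25 = -1099/25)
-167/(F + H(7)) = -167/(-155 - 1099/25) = -167/(-4974/25) = -25/4974*(-167) = 4175/4974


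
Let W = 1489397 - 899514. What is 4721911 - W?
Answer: 4132028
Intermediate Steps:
W = 589883
4721911 - W = 4721911 - 1*589883 = 4721911 - 589883 = 4132028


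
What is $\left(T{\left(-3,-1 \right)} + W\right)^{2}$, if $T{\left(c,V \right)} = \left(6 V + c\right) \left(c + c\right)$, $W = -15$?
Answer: $1521$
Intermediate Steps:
$T{\left(c,V \right)} = 2 c \left(c + 6 V\right)$ ($T{\left(c,V \right)} = \left(c + 6 V\right) 2 c = 2 c \left(c + 6 V\right)$)
$\left(T{\left(-3,-1 \right)} + W\right)^{2} = \left(2 \left(-3\right) \left(-3 + 6 \left(-1\right)\right) - 15\right)^{2} = \left(2 \left(-3\right) \left(-3 - 6\right) - 15\right)^{2} = \left(2 \left(-3\right) \left(-9\right) - 15\right)^{2} = \left(54 - 15\right)^{2} = 39^{2} = 1521$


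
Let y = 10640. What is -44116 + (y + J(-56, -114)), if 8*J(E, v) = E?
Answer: -33483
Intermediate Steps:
J(E, v) = E/8
-44116 + (y + J(-56, -114)) = -44116 + (10640 + (⅛)*(-56)) = -44116 + (10640 - 7) = -44116 + 10633 = -33483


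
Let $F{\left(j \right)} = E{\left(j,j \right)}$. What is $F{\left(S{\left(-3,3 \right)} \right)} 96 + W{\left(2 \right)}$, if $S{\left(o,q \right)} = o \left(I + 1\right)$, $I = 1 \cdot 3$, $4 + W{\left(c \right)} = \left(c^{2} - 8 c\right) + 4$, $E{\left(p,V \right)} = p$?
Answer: $-1164$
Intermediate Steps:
$W{\left(c \right)} = c^{2} - 8 c$ ($W{\left(c \right)} = -4 + \left(\left(c^{2} - 8 c\right) + 4\right) = -4 + \left(4 + c^{2} - 8 c\right) = c^{2} - 8 c$)
$I = 3$
$S{\left(o,q \right)} = 4 o$ ($S{\left(o,q \right)} = o \left(3 + 1\right) = o 4 = 4 o$)
$F{\left(j \right)} = j$
$F{\left(S{\left(-3,3 \right)} \right)} 96 + W{\left(2 \right)} = 4 \left(-3\right) 96 + 2 \left(-8 + 2\right) = \left(-12\right) 96 + 2 \left(-6\right) = -1152 - 12 = -1164$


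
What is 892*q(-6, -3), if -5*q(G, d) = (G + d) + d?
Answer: 10704/5 ≈ 2140.8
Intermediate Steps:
q(G, d) = -2*d/5 - G/5 (q(G, d) = -((G + d) + d)/5 = -(G + 2*d)/5 = -2*d/5 - G/5)
892*q(-6, -3) = 892*(-⅖*(-3) - ⅕*(-6)) = 892*(6/5 + 6/5) = 892*(12/5) = 10704/5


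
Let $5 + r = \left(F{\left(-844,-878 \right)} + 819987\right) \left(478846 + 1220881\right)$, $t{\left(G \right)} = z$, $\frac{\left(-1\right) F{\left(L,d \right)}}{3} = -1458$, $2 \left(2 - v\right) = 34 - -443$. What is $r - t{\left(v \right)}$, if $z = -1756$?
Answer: $1401188651198$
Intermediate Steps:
$v = - \frac{473}{2}$ ($v = 2 - \frac{34 - -443}{2} = 2 - \frac{34 + 443}{2} = 2 - \frac{477}{2} = - \frac{473}{2} \approx -236.5$)
$F{\left(L,d \right)} = 4374$ ($F{\left(L,d \right)} = \left(-3\right) \left(-1458\right) = 4374$)
$t{\left(G \right)} = -1756$
$r = 1401188649442$ ($r = -5 + \left(4374 + 819987\right) \left(478846 + 1220881\right) = -5 + 824361 \cdot 1699727 = -5 + 1401188649447 = 1401188649442$)
$r - t{\left(v \right)} = 1401188649442 - -1756 = 1401188649442 + 1756 = 1401188651198$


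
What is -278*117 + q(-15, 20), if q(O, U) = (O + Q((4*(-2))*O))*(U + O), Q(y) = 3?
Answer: -32586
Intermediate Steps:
q(O, U) = (3 + O)*(O + U) (q(O, U) = (O + 3)*(U + O) = (3 + O)*(O + U))
-278*117 + q(-15, 20) = -278*117 + ((-15)**2 + 3*(-15) + 3*20 - 15*20) = -32526 + (225 - 45 + 60 - 300) = -32526 - 60 = -32586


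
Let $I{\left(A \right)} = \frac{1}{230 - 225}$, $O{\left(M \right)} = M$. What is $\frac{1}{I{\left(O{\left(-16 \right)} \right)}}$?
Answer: $5$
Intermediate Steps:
$I{\left(A \right)} = \frac{1}{5}$
$\frac{1}{I{\left(O{\left(-16 \right)} \right)}} = \frac{1}{\frac{1}{5}} = 5$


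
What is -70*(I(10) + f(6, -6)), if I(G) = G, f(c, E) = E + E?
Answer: 140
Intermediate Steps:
f(c, E) = 2*E
-70*(I(10) + f(6, -6)) = -70*(10 + 2*(-6)) = -70*(10 - 12) = -70*(-2) = 140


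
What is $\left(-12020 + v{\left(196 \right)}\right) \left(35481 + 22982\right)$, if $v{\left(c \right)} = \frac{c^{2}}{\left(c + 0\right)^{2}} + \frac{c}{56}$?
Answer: $- \frac{1404924353}{2} \approx -7.0246 \cdot 10^{8}$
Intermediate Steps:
$v{\left(c \right)} = 1 + \frac{c}{56}$ ($v{\left(c \right)} = \frac{c^{2}}{c^{2}} + c \frac{1}{56} = \frac{c^{2}}{c^{2}} + \frac{c}{56} = 1 + \frac{c}{56}$)
$\left(-12020 + v{\left(196 \right)}\right) \left(35481 + 22982\right) = \left(-12020 + \left(1 + \frac{1}{56} \cdot 196\right)\right) \left(35481 + 22982\right) = \left(-12020 + \left(1 + \frac{7}{2}\right)\right) 58463 = \left(-12020 + \frac{9}{2}\right) 58463 = \left(- \frac{24031}{2}\right) 58463 = - \frac{1404924353}{2}$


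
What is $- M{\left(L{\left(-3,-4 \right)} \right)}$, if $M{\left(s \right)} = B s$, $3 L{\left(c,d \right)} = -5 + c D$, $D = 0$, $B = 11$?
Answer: $\frac{55}{3} \approx 18.333$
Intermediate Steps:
$L{\left(c,d \right)} = - \frac{5}{3}$ ($L{\left(c,d \right)} = \frac{-5 + c 0}{3} = \frac{-5 + 0}{3} = \frac{1}{3} \left(-5\right) = - \frac{5}{3}$)
$M{\left(s \right)} = 11 s$
$- M{\left(L{\left(-3,-4 \right)} \right)} = - \frac{11 \left(-5\right)}{3} = \left(-1\right) \left(- \frac{55}{3}\right) = \frac{55}{3}$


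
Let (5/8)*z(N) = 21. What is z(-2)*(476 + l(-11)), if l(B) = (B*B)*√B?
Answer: 79968/5 + 20328*I*√11/5 ≈ 15994.0 + 13484.0*I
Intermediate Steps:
z(N) = 168/5 (z(N) = (8/5)*21 = 168/5)
l(B) = B^(5/2) (l(B) = B²*√B = B^(5/2))
z(-2)*(476 + l(-11)) = 168*(476 + (-11)^(5/2))/5 = 168*(476 + 121*I*√11)/5 = 79968/5 + 20328*I*√11/5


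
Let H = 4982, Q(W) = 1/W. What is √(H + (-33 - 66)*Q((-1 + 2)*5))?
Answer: √124055/5 ≈ 70.443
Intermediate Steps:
√(H + (-33 - 66)*Q((-1 + 2)*5)) = √(4982 + (-33 - 66)/(((-1 + 2)*5))) = √(4982 - 99/(1*5)) = √(4982 - 99/5) = √(24811/5) = √124055/5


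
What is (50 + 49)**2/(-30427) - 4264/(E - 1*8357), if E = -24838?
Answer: -195603467/1010024265 ≈ -0.19366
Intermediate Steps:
(50 + 49)**2/(-30427) - 4264/(E - 1*8357) = (50 + 49)**2/(-30427) - 4264/(-24838 - 1*8357) = 99**2*(-1/30427) - 4264/(-24838 - 8357) = 9801*(-1/30427) - 4264/(-33195) = -9801/30427 - 4264*(-1/33195) = -9801/30427 + 4264/33195 = -195603467/1010024265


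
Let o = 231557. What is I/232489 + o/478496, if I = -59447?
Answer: 25389303661/111245056544 ≈ 0.22823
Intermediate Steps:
I/232489 + o/478496 = -59447/232489 + 231557/478496 = 25389303661/111245056544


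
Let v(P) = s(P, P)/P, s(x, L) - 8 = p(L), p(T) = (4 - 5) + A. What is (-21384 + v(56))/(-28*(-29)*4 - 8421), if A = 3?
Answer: 598747/144844 ≈ 4.1337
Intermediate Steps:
p(T) = 2 (p(T) = (4 - 5) + 3 = -1 + 3 = 2)
s(x, L) = 10 (s(x, L) = 8 + 2 = 10)
v(P) = 10/P
(-21384 + v(56))/(-28*(-29)*4 - 8421) = (-21384 + 10/56)/(-28*(-29)*4 - 8421) = (-21384 + 10*(1/56))/(812*4 - 8421) = (-21384 + 5/28)/(3248 - 8421) = -598747/28/(-5173) = -598747/28*(-1/5173) = 598747/144844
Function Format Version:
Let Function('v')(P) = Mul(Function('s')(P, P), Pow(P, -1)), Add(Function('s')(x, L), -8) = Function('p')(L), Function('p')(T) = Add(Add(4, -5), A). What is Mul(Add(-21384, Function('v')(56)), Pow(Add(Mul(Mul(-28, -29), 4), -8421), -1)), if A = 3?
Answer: Rational(598747, 144844) ≈ 4.1337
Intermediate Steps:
Function('p')(T) = 2 (Function('p')(T) = Add(Add(4, -5), 3) = Add(-1, 3) = 2)
Function('s')(x, L) = 10 (Function('s')(x, L) = Add(8, 2) = 10)
Function('v')(P) = Mul(10, Pow(P, -1))
Mul(Add(-21384, Function('v')(56)), Pow(Add(Mul(Mul(-28, -29), 4), -8421), -1)) = Mul(Add(-21384, Mul(10, Pow(56, -1))), Pow(Add(Mul(Mul(-28, -29), 4), -8421), -1)) = Mul(Add(-21384, Mul(10, Rational(1, 56))), Pow(Add(Mul(812, 4), -8421), -1)) = Mul(Add(-21384, Rational(5, 28)), Pow(Add(3248, -8421), -1)) = Mul(Rational(-598747, 28), Pow(-5173, -1)) = Mul(Rational(-598747, 28), Rational(-1, 5173)) = Rational(598747, 144844)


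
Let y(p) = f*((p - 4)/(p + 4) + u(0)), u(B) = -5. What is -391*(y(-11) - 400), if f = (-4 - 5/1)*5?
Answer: 742900/7 ≈ 1.0613e+5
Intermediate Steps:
f = -45 (f = (-4 - 5*1)*5 = (-4 - 5)*5 = -9*5 = -45)
y(p) = 225 - 45*(-4 + p)/(4 + p) (y(p) = -45*((p - 4)/(p + 4) - 5) = -45*((-4 + p)/(4 + p) - 5) = -45*(-5 + (-4 + p)/(4 + p)) = 225 - 45*(-4 + p)/(4 + p))
-391*(y(-11) - 400) = -391*(180*(6 - 11)/(4 - 11) - 400) = -391*(180*(-5)/(-7) - 400) = -391*(180*(-1/7)*(-5) - 400) = -391*(900/7 - 400) = -391*(-1900/7) = 742900/7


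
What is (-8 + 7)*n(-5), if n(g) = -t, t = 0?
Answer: 0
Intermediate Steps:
n(g) = 0 (n(g) = -1*0 = 0)
(-8 + 7)*n(-5) = (-8 + 7)*0 = -1*0 = 0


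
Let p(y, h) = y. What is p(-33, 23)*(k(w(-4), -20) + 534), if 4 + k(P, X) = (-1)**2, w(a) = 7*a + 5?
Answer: -17523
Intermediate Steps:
w(a) = 5 + 7*a
k(P, X) = -3 (k(P, X) = -4 + (-1)**2 = -4 + 1 = -3)
p(-33, 23)*(k(w(-4), -20) + 534) = -33*(-3 + 534) = -33*531 = -17523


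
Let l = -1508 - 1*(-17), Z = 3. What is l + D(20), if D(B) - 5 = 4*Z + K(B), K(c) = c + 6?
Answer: -1448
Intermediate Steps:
K(c) = 6 + c
l = -1491 (l = -1508 + 17 = -1491)
D(B) = 23 + B (D(B) = 5 + (4*3 + (6 + B)) = 5 + (12 + (6 + B)) = 5 + (18 + B) = 23 + B)
l + D(20) = -1491 + (23 + 20) = -1491 + 43 = -1448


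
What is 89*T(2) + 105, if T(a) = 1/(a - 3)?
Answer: 16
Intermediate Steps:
T(a) = 1/(-3 + a)
89*T(2) + 105 = 89/(-3 + 2) + 105 = 89/(-1) + 105 = 89*(-1) + 105 = -89 + 105 = 16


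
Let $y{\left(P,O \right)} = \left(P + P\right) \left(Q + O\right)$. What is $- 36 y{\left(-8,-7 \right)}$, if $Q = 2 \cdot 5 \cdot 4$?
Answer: $19008$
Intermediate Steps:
$Q = 40$ ($Q = 10 \cdot 4 = 40$)
$y{\left(P,O \right)} = 2 P \left(40 + O\right)$ ($y{\left(P,O \right)} = \left(P + P\right) \left(40 + O\right) = 2 P \left(40 + O\right)$)
$- 36 y{\left(-8,-7 \right)} = - 36 \cdot 2 \left(-8\right) \left(40 - 7\right) = - 36 \cdot 2 \left(-8\right) 33 = \left(-36\right) \left(-528\right) = 19008$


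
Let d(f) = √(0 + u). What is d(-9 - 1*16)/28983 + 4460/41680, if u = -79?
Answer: 223/2084 + I*√79/28983 ≈ 0.10701 + 0.00030667*I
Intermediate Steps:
d(f) = I*√79 (d(f) = √(0 - 79) = √(-79) = I*√79)
d(-9 - 1*16)/28983 + 4460/41680 = (I*√79)/28983 + 4460/41680 = (I*√79)*(1/28983) + 4460*(1/41680) = I*√79/28983 + 223/2084 = 223/2084 + I*√79/28983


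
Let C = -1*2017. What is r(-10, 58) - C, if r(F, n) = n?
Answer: 2075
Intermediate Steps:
C = -2017
r(-10, 58) - C = 58 - 1*(-2017) = 58 + 2017 = 2075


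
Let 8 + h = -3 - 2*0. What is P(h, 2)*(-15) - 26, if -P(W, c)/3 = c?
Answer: 64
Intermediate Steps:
h = -11 (h = -8 + (-3 - 2*0) = -8 + (-3 + 0) = -8 - 3 = -11)
P(W, c) = -3*c
P(h, 2)*(-15) - 26 = -3*2*(-15) - 26 = -6*(-15) - 26 = 90 - 26 = 64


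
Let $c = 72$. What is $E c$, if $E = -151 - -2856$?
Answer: $194760$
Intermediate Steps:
$E = 2705$ ($E = -151 + 2856 = 2705$)
$E c = 2705 \cdot 72 = 194760$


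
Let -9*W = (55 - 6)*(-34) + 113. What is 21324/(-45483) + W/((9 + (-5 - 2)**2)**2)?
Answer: -191656775/459014436 ≈ -0.41754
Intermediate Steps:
W = 1553/9 (W = -((55 - 6)*(-34) + 113)/9 = -(49*(-34) + 113)/9 = -(-1666 + 113)/9 = -1/9*(-1553) = 1553/9 ≈ 172.56)
21324/(-45483) + W/((9 + (-5 - 2)**2)**2) = 21324/(-45483) + 1553/(9*((9 + (-5 - 2)**2)**2)) = 21324*(-1/45483) + 1553/(9*((9 + (-7)**2)**2)) = -7108/15161 + 1553/(9*((9 + 49)**2)) = -7108/15161 + 1553/(9*(58**2)) = -7108/15161 + (1553/9)/3364 = -7108/15161 + (1553/9)*(1/3364) = -7108/15161 + 1553/30276 = -191656775/459014436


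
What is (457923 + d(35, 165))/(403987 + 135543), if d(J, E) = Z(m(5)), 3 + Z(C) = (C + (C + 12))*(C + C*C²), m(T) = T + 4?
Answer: 48006/53953 ≈ 0.88977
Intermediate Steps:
m(T) = 4 + T
Z(C) = -3 + (12 + 2*C)*(C + C³) (Z(C) = -3 + (C + (C + 12))*(C + C*C²) = -3 + (C + (12 + C))*(C + C³) = -3 + (12 + 2*C)*(C + C³))
d(J, E) = 22137 (d(J, E) = -3 + 2*(4 + 5)² + 2*(4 + 5)⁴ + 12*(4 + 5) + 12*(4 + 5)³ = -3 + 2*9² + 2*9⁴ + 12*9 + 12*9³ = -3 + 2*81 + 2*6561 + 108 + 12*729 = -3 + 162 + 13122 + 108 + 8748 = 22137)
(457923 + d(35, 165))/(403987 + 135543) = (457923 + 22137)/(403987 + 135543) = 480060/539530 = 480060*(1/539530) = 48006/53953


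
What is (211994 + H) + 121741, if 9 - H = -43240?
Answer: 376984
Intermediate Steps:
H = 43249 (H = 9 - 1*(-43240) = 9 + 43240 = 43249)
(211994 + H) + 121741 = (211994 + 43249) + 121741 = 255243 + 121741 = 376984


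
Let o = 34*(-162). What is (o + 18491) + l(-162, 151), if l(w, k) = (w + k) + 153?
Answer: 13125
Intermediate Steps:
l(w, k) = 153 + k + w (l(w, k) = (k + w) + 153 = 153 + k + w)
o = -5508
(o + 18491) + l(-162, 151) = (-5508 + 18491) + (153 + 151 - 162) = 12983 + 142 = 13125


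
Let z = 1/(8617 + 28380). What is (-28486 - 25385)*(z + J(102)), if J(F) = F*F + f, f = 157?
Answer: -21048763605978/36997 ≈ -5.6893e+8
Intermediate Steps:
J(F) = 157 + F² (J(F) = F*F + 157 = F² + 157 = 157 + F²)
z = 1/36997 ≈ 2.7029e-5
(-28486 - 25385)*(z + J(102)) = (-28486 - 25385)*(1/36997 + (157 + 102²)) = -53871*(1/36997 + (157 + 10404)) = -53871*(1/36997 + 10561) = -53871*390725318/36997 = -21048763605978/36997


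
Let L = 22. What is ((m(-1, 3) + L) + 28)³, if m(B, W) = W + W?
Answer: 175616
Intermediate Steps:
m(B, W) = 2*W
((m(-1, 3) + L) + 28)³ = ((2*3 + 22) + 28)³ = ((6 + 22) + 28)³ = (28 + 28)³ = 56³ = 175616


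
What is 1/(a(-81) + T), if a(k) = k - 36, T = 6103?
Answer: 1/5986 ≈ 0.00016706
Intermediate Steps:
a(k) = -36 + k
1/(a(-81) + T) = 1/((-36 - 81) + 6103) = 1/(-117 + 6103) = 1/5986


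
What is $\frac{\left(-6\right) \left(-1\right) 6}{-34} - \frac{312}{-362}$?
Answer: $- \frac{606}{3077} \approx -0.19695$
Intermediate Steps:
$\frac{\left(-6\right) \left(-1\right) 6}{-34} - \frac{312}{-362} = 6 \cdot 6 \left(- \frac{1}{34}\right) - - \frac{156}{181} = 36 \left(- \frac{1}{34}\right) + \frac{156}{181} = - \frac{18}{17} + \frac{156}{181} = - \frac{606}{3077}$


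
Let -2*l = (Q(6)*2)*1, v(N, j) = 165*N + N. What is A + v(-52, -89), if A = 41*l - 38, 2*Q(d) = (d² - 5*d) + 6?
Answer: -8916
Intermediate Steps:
v(N, j) = 166*N
Q(d) = 3 + d²/2 - 5*d/2 (Q(d) = ((d² - 5*d) + 6)/2 = (6 + d² - 5*d)/2 = 3 + d²/2 - 5*d/2)
l = -6 (l = -(3 + (½)*6² - 5/2*6)*2/2 = -(3 + (½)*36 - 15)*2/2 = -(3 + 18 - 15)*2/2 = -6*2/2 = -6 ≈ -6.0000)
A = -284 (A = 41*(-6) - 38 = -246 - 38 = -284)
A + v(-52, -89) = -284 + 166*(-52) = -284 - 8632 = -8916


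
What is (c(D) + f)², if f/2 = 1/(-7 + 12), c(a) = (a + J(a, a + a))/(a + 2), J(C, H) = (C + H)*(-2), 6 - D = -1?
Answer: 24649/2025 ≈ 12.172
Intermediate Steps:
D = 7 (D = 6 - 1*(-1) = 6 + 1 = 7)
J(C, H) = -2*C - 2*H
c(a) = -5*a/(2 + a) (c(a) = (a + (-2*a - 2*(a + a)))/(a + 2) = (a + (-2*a - 4*a))/(2 + a) = (a - 6*a)/(2 + a) = (-5*a)/(2 + a) = -5*a/(2 + a))
f = ⅖ (f = 2/(-7 + 12) = 2/5 = 2*(⅕) = ⅖ ≈ 0.40000)
(c(D) + f)² = (-5*7/(2 + 7) + ⅖)² = (-5*7/9 + ⅖)² = (-5*7*⅑ + ⅖)² = (-35/9 + ⅖)² = (-157/45)² = 24649/2025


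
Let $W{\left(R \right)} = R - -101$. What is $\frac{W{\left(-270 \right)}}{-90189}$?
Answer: $\frac{169}{90189} \approx 0.0018738$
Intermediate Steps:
$W{\left(R \right)} = 101 + R$ ($W{\left(R \right)} = R + 101 = 101 + R$)
$\frac{W{\left(-270 \right)}}{-90189} = \frac{101 - 270}{-90189} = \left(-169\right) \left(- \frac{1}{90189}\right) = \frac{169}{90189}$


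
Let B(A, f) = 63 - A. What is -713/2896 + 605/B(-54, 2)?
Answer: 1668659/338832 ≈ 4.9247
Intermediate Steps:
-713/2896 + 605/B(-54, 2) = -713/2896 + 605/(63 - 1*(-54)) = -713*1/2896 + 605/(63 + 54) = -713/2896 + 605/117 = 1668659/338832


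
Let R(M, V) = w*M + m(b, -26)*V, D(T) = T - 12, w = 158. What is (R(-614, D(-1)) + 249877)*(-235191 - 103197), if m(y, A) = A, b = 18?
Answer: -51842056764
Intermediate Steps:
D(T) = -12 + T
R(M, V) = -26*V + 158*M (R(M, V) = 158*M - 26*V = -26*V + 158*M)
(R(-614, D(-1)) + 249877)*(-235191 - 103197) = ((-26*(-12 - 1) + 158*(-614)) + 249877)*(-235191 - 103197) = ((-26*(-13) - 97012) + 249877)*(-338388) = ((338 - 97012) + 249877)*(-338388) = (-96674 + 249877)*(-338388) = 153203*(-338388) = -51842056764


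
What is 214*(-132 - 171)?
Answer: -64842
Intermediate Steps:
214*(-132 - 171) = 214*(-303) = -64842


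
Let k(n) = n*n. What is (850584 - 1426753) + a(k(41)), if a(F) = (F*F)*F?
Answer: 4749528072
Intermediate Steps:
k(n) = n²
a(F) = F³ (a(F) = F²*F = F³)
(850584 - 1426753) + a(k(41)) = (850584 - 1426753) + (41²)³ = -576169 + 1681³ = -576169 + 4750104241 = 4749528072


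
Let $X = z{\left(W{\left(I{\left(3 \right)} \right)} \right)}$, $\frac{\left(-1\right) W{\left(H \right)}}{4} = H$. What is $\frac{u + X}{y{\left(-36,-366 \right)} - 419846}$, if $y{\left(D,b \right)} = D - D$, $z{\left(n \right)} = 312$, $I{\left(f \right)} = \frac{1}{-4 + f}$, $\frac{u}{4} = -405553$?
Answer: $\frac{115850}{29989} \approx 3.8631$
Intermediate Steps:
$u = -1622212$ ($u = 4 \left(-405553\right) = -1622212$)
$W{\left(H \right)} = - 4 H$
$X = 312$
$y{\left(D,b \right)} = 0$
$\frac{u + X}{y{\left(-36,-366 \right)} - 419846} = \frac{-1622212 + 312}{0 - 419846} = - \frac{1621900}{-419846} = \left(-1621900\right) \left(- \frac{1}{419846}\right) = \frac{115850}{29989}$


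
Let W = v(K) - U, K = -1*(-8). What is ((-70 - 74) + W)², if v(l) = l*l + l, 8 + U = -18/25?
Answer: 2502724/625 ≈ 4004.4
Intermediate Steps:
K = 8
U = -218/25 (U = -8 - 18/25 = -218/25 ≈ -8.7200)
v(l) = l + l² (v(l) = l² + l = l + l²)
W = 2018/25 (W = 8*(1 + 8) - 1*(-218/25) = 8*9 + 218/25 = 72 + 218/25 = 2018/25 ≈ 80.720)
((-70 - 74) + W)² = ((-70 - 74) + 2018/25)² = (-144 + 2018/25)² = (-1582/25)² = 2502724/625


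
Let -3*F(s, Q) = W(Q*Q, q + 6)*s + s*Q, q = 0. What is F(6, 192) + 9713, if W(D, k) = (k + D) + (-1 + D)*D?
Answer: -2717899675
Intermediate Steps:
W(D, k) = D + k + D*(-1 + D) (W(D, k) = (D + k) + D*(-1 + D) = D + k + D*(-1 + D))
F(s, Q) = -Q*s/3 - s*(6 + Q⁴)/3 (F(s, Q) = -(((0 + 6) + (Q*Q)²)*s + s*Q)/3 = -((6 + (Q²)²)*s + Q*s)/3 = -((6 + Q⁴)*s + Q*s)/3 = -(s*(6 + Q⁴) + Q*s)/3 = -(Q*s + s*(6 + Q⁴))/3 = -Q*s/3 - s*(6 + Q⁴)/3)
F(6, 192) + 9713 = -⅓*6*(6 + 192 + 192⁴) + 9713 = -⅓*6*(6 + 192 + 1358954496) + 9713 = -⅓*6*1358954694 + 9713 = -2717909388 + 9713 = -2717899675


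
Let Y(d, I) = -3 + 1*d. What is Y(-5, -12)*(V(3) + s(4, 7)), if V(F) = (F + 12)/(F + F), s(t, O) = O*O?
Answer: -412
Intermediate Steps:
s(t, O) = O**2
V(F) = (12 + F)/(2*F) (V(F) = (12 + F)/((2*F)) = (12 + F)*(1/(2*F)) = (12 + F)/(2*F))
Y(d, I) = -3 + d
Y(-5, -12)*(V(3) + s(4, 7)) = (-3 - 5)*((1/2)*(12 + 3)/3 + 7**2) = -8*((1/2)*(1/3)*15 + 49) = -8*(5/2 + 49) = -8*103/2 = -412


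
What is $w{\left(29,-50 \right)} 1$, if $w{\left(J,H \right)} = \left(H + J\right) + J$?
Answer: $8$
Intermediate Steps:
$w{\left(J,H \right)} = H + 2 J$
$w{\left(29,-50 \right)} 1 = \left(-50 + 2 \cdot 29\right) 1 = \left(-50 + 58\right) 1 = 8 \cdot 1 = 8$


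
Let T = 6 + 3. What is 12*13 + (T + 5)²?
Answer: 352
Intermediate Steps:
T = 9
12*13 + (T + 5)² = 12*13 + (9 + 5)² = 156 + 14² = 156 + 196 = 352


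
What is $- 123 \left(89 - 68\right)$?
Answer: $-2583$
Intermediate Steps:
$- 123 \left(89 - 68\right) = \left(-123\right) 21 = -2583$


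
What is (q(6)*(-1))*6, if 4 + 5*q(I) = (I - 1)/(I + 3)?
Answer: 62/15 ≈ 4.1333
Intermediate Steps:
q(I) = -⅘ + (-1 + I)/(5*(3 + I)) (q(I) = -⅘ + ((I - 1)/(I + 3))/5 = -⅘ + ((-1 + I)/(3 + I))/5 = -⅘ + (-1 + I)/(5*(3 + I)))
(q(6)*(-1))*6 = (((-13 - 3*6)/(5*(3 + 6)))*(-1))*6 = (((⅕)*(-13 - 18)/9)*(-1))*6 = (((⅕)*(⅑)*(-31))*(-1))*6 = -31/45*(-1)*6 = (31/45)*6 = 62/15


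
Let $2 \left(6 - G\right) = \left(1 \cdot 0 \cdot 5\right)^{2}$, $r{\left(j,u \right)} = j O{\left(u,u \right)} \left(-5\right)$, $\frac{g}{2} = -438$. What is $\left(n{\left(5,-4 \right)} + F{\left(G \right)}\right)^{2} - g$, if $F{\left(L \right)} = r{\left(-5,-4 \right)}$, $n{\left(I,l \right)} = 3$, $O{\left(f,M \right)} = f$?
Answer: $10285$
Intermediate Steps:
$g = -876$ ($g = 2 \left(-438\right) = -876$)
$r{\left(j,u \right)} = - 5 j u$ ($r{\left(j,u \right)} = j u \left(-5\right) = - 5 j u$)
$G = 6$ ($G = 6 - \frac{\left(1 \cdot 0 \cdot 5\right)^{2}}{2} = 6 - \frac{\left(0 \cdot 5\right)^{2}}{2} = 6 - \frac{0^{2}}{2} = 6 - 0 = 6 + 0 = 6$)
$F{\left(L \right)} = -100$ ($F{\left(L \right)} = \left(-5\right) \left(-5\right) \left(-4\right) = -100$)
$\left(n{\left(5,-4 \right)} + F{\left(G \right)}\right)^{2} - g = \left(3 - 100\right)^{2} - -876 = \left(-97\right)^{2} + 876 = 9409 + 876 = 10285$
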